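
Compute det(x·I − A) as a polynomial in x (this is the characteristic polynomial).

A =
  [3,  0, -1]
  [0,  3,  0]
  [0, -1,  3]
x^3 - 9*x^2 + 27*x - 27

Expanding det(x·I − A) (e.g. by cofactor expansion or by noting that A is similar to its Jordan form J, which has the same characteristic polynomial as A) gives
  χ_A(x) = x^3 - 9*x^2 + 27*x - 27
which factors as (x - 3)^3. The eigenvalues (with algebraic multiplicities) are λ = 3 with multiplicity 3.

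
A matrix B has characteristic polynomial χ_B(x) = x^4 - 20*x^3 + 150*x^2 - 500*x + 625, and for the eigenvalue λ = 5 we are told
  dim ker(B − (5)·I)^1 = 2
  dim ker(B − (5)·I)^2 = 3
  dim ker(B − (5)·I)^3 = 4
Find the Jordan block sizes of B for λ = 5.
Block sizes for λ = 5: [3, 1]

From the dimensions of kernels of powers, the number of Jordan blocks of size at least j is d_j − d_{j−1} where d_j = dim ker(N^j) (with d_0 = 0). Computing the differences gives [2, 1, 1].
The number of blocks of size exactly k is (#blocks of size ≥ k) − (#blocks of size ≥ k + 1), so the partition is: 1 block(s) of size 1, 1 block(s) of size 3.
In nonincreasing order the block sizes are [3, 1].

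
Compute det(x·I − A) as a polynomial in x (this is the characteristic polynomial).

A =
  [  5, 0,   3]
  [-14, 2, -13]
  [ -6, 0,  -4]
x^3 - 3*x^2 + 4

Expanding det(x·I − A) (e.g. by cofactor expansion or by noting that A is similar to its Jordan form J, which has the same characteristic polynomial as A) gives
  χ_A(x) = x^3 - 3*x^2 + 4
which factors as (x - 2)^2*(x + 1). The eigenvalues (with algebraic multiplicities) are λ = -1 with multiplicity 1, λ = 2 with multiplicity 2.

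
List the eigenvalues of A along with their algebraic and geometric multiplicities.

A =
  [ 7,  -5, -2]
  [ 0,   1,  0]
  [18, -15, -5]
λ = 1: alg = 3, geom = 2

Step 1 — factor the characteristic polynomial to read off the algebraic multiplicities:
  χ_A(x) = (x - 1)^3

Step 2 — compute geometric multiplicities via the rank-nullity identity g(λ) = n − rank(A − λI):
  rank(A − (1)·I) = 1, so dim ker(A − (1)·I) = n − 1 = 2

Summary:
  λ = 1: algebraic multiplicity = 3, geometric multiplicity = 2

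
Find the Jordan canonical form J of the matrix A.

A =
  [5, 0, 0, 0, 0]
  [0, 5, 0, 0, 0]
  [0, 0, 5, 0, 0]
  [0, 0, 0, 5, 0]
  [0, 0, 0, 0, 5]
J_1(5) ⊕ J_1(5) ⊕ J_1(5) ⊕ J_1(5) ⊕ J_1(5)

The characteristic polynomial is
  det(x·I − A) = x^5 - 25*x^4 + 250*x^3 - 1250*x^2 + 3125*x - 3125 = (x - 5)^5

Eigenvalues and multiplicities (the geometric multiplicity of λ is n − rank(A − λI), which equals the number of Jordan blocks for λ):
  λ = 5: algebraic multiplicity = 5, geometric multiplicity = 5

Determining the block sizes for each eigenvalue:
  λ = 5: gm = am = 5, so every block has size 1 → block sizes [1, 1, 1, 1, 1]

Assembling the blocks gives a Jordan form
J =
  [5, 0, 0, 0, 0]
  [0, 5, 0, 0, 0]
  [0, 0, 5, 0, 0]
  [0, 0, 0, 5, 0]
  [0, 0, 0, 0, 5]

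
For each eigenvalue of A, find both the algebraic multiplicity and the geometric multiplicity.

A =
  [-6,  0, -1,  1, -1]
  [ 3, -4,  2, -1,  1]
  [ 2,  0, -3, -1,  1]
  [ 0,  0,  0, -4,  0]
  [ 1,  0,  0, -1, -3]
λ = -4: alg = 5, geom = 3

Step 1 — factor the characteristic polynomial to read off the algebraic multiplicities:
  χ_A(x) = (x + 4)^5

Step 2 — compute geometric multiplicities via the rank-nullity identity g(λ) = n − rank(A − λI):
  rank(A − (-4)·I) = 2, so dim ker(A − (-4)·I) = n − 2 = 3

Summary:
  λ = -4: algebraic multiplicity = 5, geometric multiplicity = 3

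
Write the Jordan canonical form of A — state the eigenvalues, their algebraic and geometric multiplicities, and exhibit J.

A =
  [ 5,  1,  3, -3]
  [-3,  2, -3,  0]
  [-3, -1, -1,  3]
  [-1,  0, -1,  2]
J_2(2) ⊕ J_2(2)

The characteristic polynomial is
  det(x·I − A) = x^4 - 8*x^3 + 24*x^2 - 32*x + 16 = (x - 2)^4

Eigenvalues and multiplicities (the geometric multiplicity of λ is n − rank(A − λI), which equals the number of Jordan blocks for λ):
  λ = 2: algebraic multiplicity = 4, geometric multiplicity = 2

Determining the block sizes for each eigenvalue:
  λ = 2: with am = 4 and gm = 2, the partition is not yet determined (e.g. several partitions of 4 into 2 parts exist). Let N = A − (2)·I. Computing rank(N^1) = 2, rank(N^2) = 0; the number of blocks of size ≥ j is rank(N^{j−1}) − rank(N^j), giving [2, 2]. So we have 2 block(s) of size 2 → block sizes [2, 2]

Assembling the blocks gives a Jordan form
J =
  [2, 1, 0, 0]
  [0, 2, 0, 0]
  [0, 0, 2, 1]
  [0, 0, 0, 2]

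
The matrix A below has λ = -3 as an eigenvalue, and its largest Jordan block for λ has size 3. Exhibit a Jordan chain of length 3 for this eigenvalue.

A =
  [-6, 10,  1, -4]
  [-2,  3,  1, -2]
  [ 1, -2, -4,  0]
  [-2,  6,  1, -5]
A Jordan chain for λ = -3 of length 3:
v_1 = (-2, -1, 0, -1)ᵀ
v_2 = (-3, -2, 1, -2)ᵀ
v_3 = (1, 0, 0, 0)ᵀ

Let N = A − (-3)·I. We want v_3 with N^3 v_3 = 0 but N^2 v_3 ≠ 0; then v_{j-1} := N · v_j for j = 3, …, 2.

Pick v_3 = (1, 0, 0, 0)ᵀ.
Then v_2 = N · v_3 = (-3, -2, 1, -2)ᵀ.
Then v_1 = N · v_2 = (-2, -1, 0, -1)ᵀ.

Sanity check: (A − (-3)·I) v_1 = (0, 0, 0, 0)ᵀ = 0. ✓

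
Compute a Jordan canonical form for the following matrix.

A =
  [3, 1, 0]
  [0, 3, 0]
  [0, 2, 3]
J_2(3) ⊕ J_1(3)

The characteristic polynomial is
  det(x·I − A) = x^3 - 9*x^2 + 27*x - 27 = (x - 3)^3

Eigenvalues and multiplicities (the geometric multiplicity of λ is n − rank(A − λI), which equals the number of Jordan blocks for λ):
  λ = 3: algebraic multiplicity = 3, geometric multiplicity = 2

Determining the block sizes for each eigenvalue:
  λ = 3: 2 blocks summing to 3 forces exactly one block of size 2 and the rest size 1 → block sizes [2, 1]

Assembling the blocks gives a Jordan form
J =
  [3, 1, 0]
  [0, 3, 0]
  [0, 0, 3]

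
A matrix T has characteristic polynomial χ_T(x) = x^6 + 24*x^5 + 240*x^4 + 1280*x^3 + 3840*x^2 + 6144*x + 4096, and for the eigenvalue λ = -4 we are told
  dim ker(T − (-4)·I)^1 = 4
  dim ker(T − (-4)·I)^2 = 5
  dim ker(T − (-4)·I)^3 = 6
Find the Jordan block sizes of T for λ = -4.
Block sizes for λ = -4: [3, 1, 1, 1]

From the dimensions of kernels of powers, the number of Jordan blocks of size at least j is d_j − d_{j−1} where d_j = dim ker(N^j) (with d_0 = 0). Computing the differences gives [4, 1, 1].
The number of blocks of size exactly k is (#blocks of size ≥ k) − (#blocks of size ≥ k + 1), so the partition is: 3 block(s) of size 1, 1 block(s) of size 3.
In nonincreasing order the block sizes are [3, 1, 1, 1].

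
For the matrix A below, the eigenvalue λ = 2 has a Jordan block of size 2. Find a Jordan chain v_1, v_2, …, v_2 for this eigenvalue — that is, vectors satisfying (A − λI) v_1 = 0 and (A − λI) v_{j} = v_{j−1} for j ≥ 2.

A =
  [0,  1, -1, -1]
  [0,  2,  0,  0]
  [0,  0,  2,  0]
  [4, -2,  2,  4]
A Jordan chain for λ = 2 of length 2:
v_1 = (-2, 0, 0, 4)ᵀ
v_2 = (1, 0, 0, 0)ᵀ

Let N = A − (2)·I. We want v_2 with N^2 v_2 = 0 but N^1 v_2 ≠ 0; then v_{j-1} := N · v_j for j = 2, …, 2.

Pick v_2 = (1, 0, 0, 0)ᵀ.
Then v_1 = N · v_2 = (-2, 0, 0, 4)ᵀ.

Sanity check: (A − (2)·I) v_1 = (0, 0, 0, 0)ᵀ = 0. ✓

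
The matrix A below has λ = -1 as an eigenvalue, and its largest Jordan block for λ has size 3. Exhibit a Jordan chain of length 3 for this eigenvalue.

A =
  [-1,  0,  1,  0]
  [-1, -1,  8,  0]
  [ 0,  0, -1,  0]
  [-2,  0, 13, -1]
A Jordan chain for λ = -1 of length 3:
v_1 = (0, -1, 0, -2)ᵀ
v_2 = (1, 8, 0, 13)ᵀ
v_3 = (0, 0, 1, 0)ᵀ

Let N = A − (-1)·I. We want v_3 with N^3 v_3 = 0 but N^2 v_3 ≠ 0; then v_{j-1} := N · v_j for j = 3, …, 2.

Pick v_3 = (0, 0, 1, 0)ᵀ.
Then v_2 = N · v_3 = (1, 8, 0, 13)ᵀ.
Then v_1 = N · v_2 = (0, -1, 0, -2)ᵀ.

Sanity check: (A − (-1)·I) v_1 = (0, 0, 0, 0)ᵀ = 0. ✓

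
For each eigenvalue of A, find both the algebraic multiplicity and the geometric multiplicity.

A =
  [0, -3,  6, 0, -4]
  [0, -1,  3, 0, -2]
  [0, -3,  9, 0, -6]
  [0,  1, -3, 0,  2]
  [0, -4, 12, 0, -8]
λ = 0: alg = 5, geom = 3

Step 1 — factor the characteristic polynomial to read off the algebraic multiplicities:
  χ_A(x) = x^5

Step 2 — compute geometric multiplicities via the rank-nullity identity g(λ) = n − rank(A − λI):
  rank(A − (0)·I) = 2, so dim ker(A − (0)·I) = n − 2 = 3

Summary:
  λ = 0: algebraic multiplicity = 5, geometric multiplicity = 3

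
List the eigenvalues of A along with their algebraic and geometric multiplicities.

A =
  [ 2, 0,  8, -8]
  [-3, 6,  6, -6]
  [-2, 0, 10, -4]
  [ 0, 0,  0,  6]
λ = 6: alg = 4, geom = 3

Step 1 — factor the characteristic polynomial to read off the algebraic multiplicities:
  χ_A(x) = (x - 6)^4

Step 2 — compute geometric multiplicities via the rank-nullity identity g(λ) = n − rank(A − λI):
  rank(A − (6)·I) = 1, so dim ker(A − (6)·I) = n − 1 = 3

Summary:
  λ = 6: algebraic multiplicity = 4, geometric multiplicity = 3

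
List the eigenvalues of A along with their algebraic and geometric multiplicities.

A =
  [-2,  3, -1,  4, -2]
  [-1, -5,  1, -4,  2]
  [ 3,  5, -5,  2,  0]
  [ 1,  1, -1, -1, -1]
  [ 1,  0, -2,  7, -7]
λ = -4: alg = 5, geom = 2

Step 1 — factor the characteristic polynomial to read off the algebraic multiplicities:
  χ_A(x) = (x + 4)^5

Step 2 — compute geometric multiplicities via the rank-nullity identity g(λ) = n − rank(A − λI):
  rank(A − (-4)·I) = 3, so dim ker(A − (-4)·I) = n − 3 = 2

Summary:
  λ = -4: algebraic multiplicity = 5, geometric multiplicity = 2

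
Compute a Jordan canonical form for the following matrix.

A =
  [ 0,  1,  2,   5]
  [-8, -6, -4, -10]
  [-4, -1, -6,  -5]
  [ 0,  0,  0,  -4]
J_2(-4) ⊕ J_1(-4) ⊕ J_1(-4)

The characteristic polynomial is
  det(x·I − A) = x^4 + 16*x^3 + 96*x^2 + 256*x + 256 = (x + 4)^4

Eigenvalues and multiplicities (the geometric multiplicity of λ is n − rank(A − λI), which equals the number of Jordan blocks for λ):
  λ = -4: algebraic multiplicity = 4, geometric multiplicity = 3

Determining the block sizes for each eigenvalue:
  λ = -4: 3 blocks summing to 4 forces exactly one block of size 2 and the rest size 1 → block sizes [2, 1, 1]

Assembling the blocks gives a Jordan form
J =
  [-4,  1,  0,  0]
  [ 0, -4,  0,  0]
  [ 0,  0, -4,  0]
  [ 0,  0,  0, -4]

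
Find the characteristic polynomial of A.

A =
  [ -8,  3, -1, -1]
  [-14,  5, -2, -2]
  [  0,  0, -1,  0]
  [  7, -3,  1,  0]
x^4 + 4*x^3 + 6*x^2 + 4*x + 1

Expanding det(x·I − A) (e.g. by cofactor expansion or by noting that A is similar to its Jordan form J, which has the same characteristic polynomial as A) gives
  χ_A(x) = x^4 + 4*x^3 + 6*x^2 + 4*x + 1
which factors as (x + 1)^4. The eigenvalues (with algebraic multiplicities) are λ = -1 with multiplicity 4.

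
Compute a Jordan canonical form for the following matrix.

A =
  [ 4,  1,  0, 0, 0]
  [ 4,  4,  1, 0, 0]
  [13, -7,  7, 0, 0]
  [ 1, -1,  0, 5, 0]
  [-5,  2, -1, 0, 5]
J_3(5) ⊕ J_1(5) ⊕ J_1(5)

The characteristic polynomial is
  det(x·I − A) = x^5 - 25*x^4 + 250*x^3 - 1250*x^2 + 3125*x - 3125 = (x - 5)^5

Eigenvalues and multiplicities (the geometric multiplicity of λ is n − rank(A − λI), which equals the number of Jordan blocks for λ):
  λ = 5: algebraic multiplicity = 5, geometric multiplicity = 3

Determining the block sizes for each eigenvalue:
  λ = 5: with am = 5 and gm = 3, the partition is not yet determined (e.g. several partitions of 5 into 3 parts exist). Let N = A − (5)·I. Computing rank(N^1) = 2, rank(N^2) = 1, rank(N^3) = 0; the number of blocks of size ≥ j is rank(N^{j−1}) − rank(N^j), giving [3, 1, 1]. So we have 1 block(s) of size 3, 2 block(s) of size 1 → block sizes [3, 1, 1]

Assembling the blocks gives a Jordan form
J =
  [5, 1, 0, 0, 0]
  [0, 5, 1, 0, 0]
  [0, 0, 5, 0, 0]
  [0, 0, 0, 5, 0]
  [0, 0, 0, 0, 5]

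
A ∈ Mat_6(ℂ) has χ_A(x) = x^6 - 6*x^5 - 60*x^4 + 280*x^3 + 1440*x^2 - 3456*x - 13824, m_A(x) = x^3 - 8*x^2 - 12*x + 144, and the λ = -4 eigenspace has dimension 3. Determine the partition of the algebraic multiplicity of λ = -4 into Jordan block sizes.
Block sizes for λ = -4: [1, 1, 1]

Step 1 — from the characteristic polynomial, algebraic multiplicity of λ = -4 is 3. From dim ker(A − (-4)·I) = 3, there are exactly 3 Jordan blocks for λ = -4.
Step 2 — from the minimal polynomial, the factor (x + 4) tells us the largest block for λ = -4 has size 1.
Step 3 — with total size 3, 3 blocks, and largest block 1, the block sizes (in nonincreasing order) are [1, 1, 1].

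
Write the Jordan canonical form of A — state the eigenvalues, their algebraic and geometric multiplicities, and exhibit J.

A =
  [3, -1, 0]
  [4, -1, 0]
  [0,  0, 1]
J_2(1) ⊕ J_1(1)

The characteristic polynomial is
  det(x·I − A) = x^3 - 3*x^2 + 3*x - 1 = (x - 1)^3

Eigenvalues and multiplicities (the geometric multiplicity of λ is n − rank(A − λI), which equals the number of Jordan blocks for λ):
  λ = 1: algebraic multiplicity = 3, geometric multiplicity = 2

Determining the block sizes for each eigenvalue:
  λ = 1: 2 blocks summing to 3 forces exactly one block of size 2 and the rest size 1 → block sizes [2, 1]

Assembling the blocks gives a Jordan form
J =
  [1, 1, 0]
  [0, 1, 0]
  [0, 0, 1]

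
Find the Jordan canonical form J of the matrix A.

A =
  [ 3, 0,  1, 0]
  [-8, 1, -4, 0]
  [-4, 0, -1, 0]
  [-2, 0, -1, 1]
J_2(1) ⊕ J_1(1) ⊕ J_1(1)

The characteristic polynomial is
  det(x·I − A) = x^4 - 4*x^3 + 6*x^2 - 4*x + 1 = (x - 1)^4

Eigenvalues and multiplicities (the geometric multiplicity of λ is n − rank(A − λI), which equals the number of Jordan blocks for λ):
  λ = 1: algebraic multiplicity = 4, geometric multiplicity = 3

Determining the block sizes for each eigenvalue:
  λ = 1: 3 blocks summing to 4 forces exactly one block of size 2 and the rest size 1 → block sizes [2, 1, 1]

Assembling the blocks gives a Jordan form
J =
  [1, 1, 0, 0]
  [0, 1, 0, 0]
  [0, 0, 1, 0]
  [0, 0, 0, 1]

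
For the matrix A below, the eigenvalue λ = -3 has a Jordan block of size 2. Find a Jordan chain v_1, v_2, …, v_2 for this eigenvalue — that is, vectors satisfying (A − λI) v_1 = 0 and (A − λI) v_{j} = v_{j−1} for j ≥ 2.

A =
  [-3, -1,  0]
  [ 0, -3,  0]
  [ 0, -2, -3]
A Jordan chain for λ = -3 of length 2:
v_1 = (-1, 0, -2)ᵀ
v_2 = (0, 1, 0)ᵀ

Let N = A − (-3)·I. We want v_2 with N^2 v_2 = 0 but N^1 v_2 ≠ 0; then v_{j-1} := N · v_j for j = 2, …, 2.

Pick v_2 = (0, 1, 0)ᵀ.
Then v_1 = N · v_2 = (-1, 0, -2)ᵀ.

Sanity check: (A − (-3)·I) v_1 = (0, 0, 0)ᵀ = 0. ✓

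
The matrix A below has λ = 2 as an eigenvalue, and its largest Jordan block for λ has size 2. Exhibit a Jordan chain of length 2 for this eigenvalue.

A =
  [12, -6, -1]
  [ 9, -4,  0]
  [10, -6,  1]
A Jordan chain for λ = 2 of length 2:
v_1 = (-2, -3, -2)ᵀ
v_2 = (1, 2, 0)ᵀ

Let N = A − (2)·I. We want v_2 with N^2 v_2 = 0 but N^1 v_2 ≠ 0; then v_{j-1} := N · v_j for j = 2, …, 2.

Pick v_2 = (1, 2, 0)ᵀ.
Then v_1 = N · v_2 = (-2, -3, -2)ᵀ.

Sanity check: (A − (2)·I) v_1 = (0, 0, 0)ᵀ = 0. ✓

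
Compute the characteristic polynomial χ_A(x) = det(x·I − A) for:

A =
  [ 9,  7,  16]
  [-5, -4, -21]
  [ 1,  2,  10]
x^3 - 15*x^2 + 75*x - 125

Expanding det(x·I − A) (e.g. by cofactor expansion or by noting that A is similar to its Jordan form J, which has the same characteristic polynomial as A) gives
  χ_A(x) = x^3 - 15*x^2 + 75*x - 125
which factors as (x - 5)^3. The eigenvalues (with algebraic multiplicities) are λ = 5 with multiplicity 3.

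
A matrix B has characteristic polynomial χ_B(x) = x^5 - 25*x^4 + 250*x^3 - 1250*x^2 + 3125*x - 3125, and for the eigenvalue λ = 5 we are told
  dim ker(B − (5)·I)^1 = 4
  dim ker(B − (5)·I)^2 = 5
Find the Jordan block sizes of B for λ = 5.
Block sizes for λ = 5: [2, 1, 1, 1]

From the dimensions of kernels of powers, the number of Jordan blocks of size at least j is d_j − d_{j−1} where d_j = dim ker(N^j) (with d_0 = 0). Computing the differences gives [4, 1].
The number of blocks of size exactly k is (#blocks of size ≥ k) − (#blocks of size ≥ k + 1), so the partition is: 3 block(s) of size 1, 1 block(s) of size 2.
In nonincreasing order the block sizes are [2, 1, 1, 1].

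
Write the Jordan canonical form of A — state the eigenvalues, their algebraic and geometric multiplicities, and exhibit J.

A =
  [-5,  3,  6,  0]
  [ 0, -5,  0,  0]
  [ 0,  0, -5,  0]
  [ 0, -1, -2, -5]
J_2(-5) ⊕ J_1(-5) ⊕ J_1(-5)

The characteristic polynomial is
  det(x·I − A) = x^4 + 20*x^3 + 150*x^2 + 500*x + 625 = (x + 5)^4

Eigenvalues and multiplicities (the geometric multiplicity of λ is n − rank(A − λI), which equals the number of Jordan blocks for λ):
  λ = -5: algebraic multiplicity = 4, geometric multiplicity = 3

Determining the block sizes for each eigenvalue:
  λ = -5: 3 blocks summing to 4 forces exactly one block of size 2 and the rest size 1 → block sizes [2, 1, 1]

Assembling the blocks gives a Jordan form
J =
  [-5,  1,  0,  0]
  [ 0, -5,  0,  0]
  [ 0,  0, -5,  0]
  [ 0,  0,  0, -5]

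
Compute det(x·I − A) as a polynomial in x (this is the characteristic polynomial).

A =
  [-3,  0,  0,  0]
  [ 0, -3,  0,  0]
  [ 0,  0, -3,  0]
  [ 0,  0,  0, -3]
x^4 + 12*x^3 + 54*x^2 + 108*x + 81

Expanding det(x·I − A) (e.g. by cofactor expansion or by noting that A is similar to its Jordan form J, which has the same characteristic polynomial as A) gives
  χ_A(x) = x^4 + 12*x^3 + 54*x^2 + 108*x + 81
which factors as (x + 3)^4. The eigenvalues (with algebraic multiplicities) are λ = -3 with multiplicity 4.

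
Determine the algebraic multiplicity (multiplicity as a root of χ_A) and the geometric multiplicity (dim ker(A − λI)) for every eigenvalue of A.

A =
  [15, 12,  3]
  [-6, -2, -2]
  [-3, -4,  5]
λ = 6: alg = 3, geom = 2

Step 1 — factor the characteristic polynomial to read off the algebraic multiplicities:
  χ_A(x) = (x - 6)^3

Step 2 — compute geometric multiplicities via the rank-nullity identity g(λ) = n − rank(A − λI):
  rank(A − (6)·I) = 1, so dim ker(A − (6)·I) = n − 1 = 2

Summary:
  λ = 6: algebraic multiplicity = 3, geometric multiplicity = 2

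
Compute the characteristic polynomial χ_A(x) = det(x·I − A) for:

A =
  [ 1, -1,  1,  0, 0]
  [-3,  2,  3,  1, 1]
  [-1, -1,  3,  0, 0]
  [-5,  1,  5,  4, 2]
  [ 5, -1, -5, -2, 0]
x^5 - 10*x^4 + 40*x^3 - 80*x^2 + 80*x - 32

Expanding det(x·I − A) (e.g. by cofactor expansion or by noting that A is similar to its Jordan form J, which has the same characteristic polynomial as A) gives
  χ_A(x) = x^5 - 10*x^4 + 40*x^3 - 80*x^2 + 80*x - 32
which factors as (x - 2)^5. The eigenvalues (with algebraic multiplicities) are λ = 2 with multiplicity 5.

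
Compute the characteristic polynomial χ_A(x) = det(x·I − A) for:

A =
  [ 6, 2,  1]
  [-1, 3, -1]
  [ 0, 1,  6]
x^3 - 15*x^2 + 75*x - 125

Expanding det(x·I − A) (e.g. by cofactor expansion or by noting that A is similar to its Jordan form J, which has the same characteristic polynomial as A) gives
  χ_A(x) = x^3 - 15*x^2 + 75*x - 125
which factors as (x - 5)^3. The eigenvalues (with algebraic multiplicities) are λ = 5 with multiplicity 3.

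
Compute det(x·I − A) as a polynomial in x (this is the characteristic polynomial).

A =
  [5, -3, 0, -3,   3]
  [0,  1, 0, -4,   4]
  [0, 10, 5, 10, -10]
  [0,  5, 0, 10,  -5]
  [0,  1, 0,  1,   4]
x^5 - 25*x^4 + 250*x^3 - 1250*x^2 + 3125*x - 3125

Expanding det(x·I − A) (e.g. by cofactor expansion or by noting that A is similar to its Jordan form J, which has the same characteristic polynomial as A) gives
  χ_A(x) = x^5 - 25*x^4 + 250*x^3 - 1250*x^2 + 3125*x - 3125
which factors as (x - 5)^5. The eigenvalues (with algebraic multiplicities) are λ = 5 with multiplicity 5.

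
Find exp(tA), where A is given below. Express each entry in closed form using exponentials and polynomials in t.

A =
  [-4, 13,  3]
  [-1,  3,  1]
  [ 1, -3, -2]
e^{tA} =
  [-t^2*exp(-t)/2 - 3*t*exp(-t) + exp(-t), 2*t^2*exp(-t) + 13*t*exp(-t), t^2*exp(-t)/2 + 3*t*exp(-t)]
  [-t*exp(-t), 4*t*exp(-t) + exp(-t), t*exp(-t)]
  [-t^2*exp(-t)/2 + t*exp(-t), 2*t^2*exp(-t) - 3*t*exp(-t), t^2*exp(-t)/2 - t*exp(-t) + exp(-t)]

Strategy: write A = P · J · P⁻¹ where J is a Jordan canonical form, so e^{tA} = P · e^{tJ} · P⁻¹, and e^{tJ} can be computed block-by-block.

A has Jordan form
J =
  [-1,  1,  0]
  [ 0, -1,  1]
  [ 0,  0, -1]
(up to reordering of blocks).

Per-block formulas:
  For a 3×3 Jordan block J_3(-1): exp(t · J_3(-1)) = e^(-1t)·(I + t·N + (t^2/2)·N^2), where N is the 3×3 nilpotent shift.

After assembling e^{tJ} and conjugating by P, we get:

e^{tA} =
  [-t^2*exp(-t)/2 - 3*t*exp(-t) + exp(-t), 2*t^2*exp(-t) + 13*t*exp(-t), t^2*exp(-t)/2 + 3*t*exp(-t)]
  [-t*exp(-t), 4*t*exp(-t) + exp(-t), t*exp(-t)]
  [-t^2*exp(-t)/2 + t*exp(-t), 2*t^2*exp(-t) - 3*t*exp(-t), t^2*exp(-t)/2 - t*exp(-t) + exp(-t)]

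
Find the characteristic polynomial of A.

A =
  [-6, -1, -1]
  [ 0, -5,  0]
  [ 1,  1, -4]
x^3 + 15*x^2 + 75*x + 125

Expanding det(x·I − A) (e.g. by cofactor expansion or by noting that A is similar to its Jordan form J, which has the same characteristic polynomial as A) gives
  χ_A(x) = x^3 + 15*x^2 + 75*x + 125
which factors as (x + 5)^3. The eigenvalues (with algebraic multiplicities) are λ = -5 with multiplicity 3.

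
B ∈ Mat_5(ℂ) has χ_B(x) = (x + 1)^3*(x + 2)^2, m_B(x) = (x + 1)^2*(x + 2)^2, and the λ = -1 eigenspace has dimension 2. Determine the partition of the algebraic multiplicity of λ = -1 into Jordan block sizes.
Block sizes for λ = -1: [2, 1]

Step 1 — from the characteristic polynomial, algebraic multiplicity of λ = -1 is 3. From dim ker(B − (-1)·I) = 2, there are exactly 2 Jordan blocks for λ = -1.
Step 2 — from the minimal polynomial, the factor (x + 1)^2 tells us the largest block for λ = -1 has size 2.
Step 3 — with total size 3, 2 blocks, and largest block 2, the block sizes (in nonincreasing order) are [2, 1].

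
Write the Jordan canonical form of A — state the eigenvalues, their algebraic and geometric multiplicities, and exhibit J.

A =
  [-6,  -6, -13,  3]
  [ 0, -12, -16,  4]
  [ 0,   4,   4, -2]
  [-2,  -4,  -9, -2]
J_3(-4) ⊕ J_1(-4)

The characteristic polynomial is
  det(x·I − A) = x^4 + 16*x^3 + 96*x^2 + 256*x + 256 = (x + 4)^4

Eigenvalues and multiplicities (the geometric multiplicity of λ is n − rank(A − λI), which equals the number of Jordan blocks for λ):
  λ = -4: algebraic multiplicity = 4, geometric multiplicity = 2

Determining the block sizes for each eigenvalue:
  λ = -4: with am = 4 and gm = 2, the partition is not yet determined (e.g. several partitions of 4 into 2 parts exist). Let N = A − (-4)·I. Computing rank(N^1) = 2, rank(N^2) = 1, rank(N^3) = 0; the number of blocks of size ≥ j is rank(N^{j−1}) − rank(N^j), giving [2, 1, 1]. So we have 1 block(s) of size 3, 1 block(s) of size 1 → block sizes [3, 1]

Assembling the blocks gives a Jordan form
J =
  [-4,  1,  0,  0]
  [ 0, -4,  1,  0]
  [ 0,  0, -4,  0]
  [ 0,  0,  0, -4]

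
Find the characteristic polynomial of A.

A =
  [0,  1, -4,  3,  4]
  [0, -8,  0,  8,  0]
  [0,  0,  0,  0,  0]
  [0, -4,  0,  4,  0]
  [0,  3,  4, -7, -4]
x^5 + 8*x^4 + 16*x^3

Expanding det(x·I − A) (e.g. by cofactor expansion or by noting that A is similar to its Jordan form J, which has the same characteristic polynomial as A) gives
  χ_A(x) = x^5 + 8*x^4 + 16*x^3
which factors as x^3*(x + 4)^2. The eigenvalues (with algebraic multiplicities) are λ = -4 with multiplicity 2, λ = 0 with multiplicity 3.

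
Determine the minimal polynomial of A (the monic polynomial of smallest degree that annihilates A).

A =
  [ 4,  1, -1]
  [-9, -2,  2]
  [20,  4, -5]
x^3 + 3*x^2 + 3*x + 1

The characteristic polynomial is χ_A(x) = (x + 1)^3, so the eigenvalues are known. The minimal polynomial is
  m_A(x) = Π_λ (x − λ)^{k_λ}
where k_λ is the size of the *largest* Jordan block for λ (equivalently, the smallest k with (A − λI)^k v = 0 for every generalised eigenvector v of λ).

  λ = -1: largest Jordan block has size 3, contributing (x + 1)^3

So m_A(x) = (x + 1)^3 = x^3 + 3*x^2 + 3*x + 1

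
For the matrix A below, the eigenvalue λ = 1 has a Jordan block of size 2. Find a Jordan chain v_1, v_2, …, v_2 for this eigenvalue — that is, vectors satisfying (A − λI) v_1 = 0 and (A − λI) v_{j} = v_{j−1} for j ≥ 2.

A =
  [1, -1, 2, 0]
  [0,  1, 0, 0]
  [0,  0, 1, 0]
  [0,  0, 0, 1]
A Jordan chain for λ = 1 of length 2:
v_1 = (-1, 0, 0, 0)ᵀ
v_2 = (0, 1, 0, 0)ᵀ

Let N = A − (1)·I. We want v_2 with N^2 v_2 = 0 but N^1 v_2 ≠ 0; then v_{j-1} := N · v_j for j = 2, …, 2.

Pick v_2 = (0, 1, 0, 0)ᵀ.
Then v_1 = N · v_2 = (-1, 0, 0, 0)ᵀ.

Sanity check: (A − (1)·I) v_1 = (0, 0, 0, 0)ᵀ = 0. ✓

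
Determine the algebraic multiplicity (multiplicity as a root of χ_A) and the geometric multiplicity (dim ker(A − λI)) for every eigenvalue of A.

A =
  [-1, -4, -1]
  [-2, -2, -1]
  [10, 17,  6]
λ = 1: alg = 3, geom = 1

Step 1 — factor the characteristic polynomial to read off the algebraic multiplicities:
  χ_A(x) = (x - 1)^3

Step 2 — compute geometric multiplicities via the rank-nullity identity g(λ) = n − rank(A − λI):
  rank(A − (1)·I) = 2, so dim ker(A − (1)·I) = n − 2 = 1

Summary:
  λ = 1: algebraic multiplicity = 3, geometric multiplicity = 1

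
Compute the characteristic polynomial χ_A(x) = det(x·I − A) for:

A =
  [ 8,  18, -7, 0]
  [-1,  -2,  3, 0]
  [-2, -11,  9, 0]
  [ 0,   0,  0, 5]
x^4 - 20*x^3 + 150*x^2 - 500*x + 625

Expanding det(x·I − A) (e.g. by cofactor expansion or by noting that A is similar to its Jordan form J, which has the same characteristic polynomial as A) gives
  χ_A(x) = x^4 - 20*x^3 + 150*x^2 - 500*x + 625
which factors as (x - 5)^4. The eigenvalues (with algebraic multiplicities) are λ = 5 with multiplicity 4.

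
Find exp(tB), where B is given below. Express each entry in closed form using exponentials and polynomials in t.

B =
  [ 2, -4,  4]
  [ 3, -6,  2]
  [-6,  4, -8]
e^{tB} =
  [6*t*exp(-4*t) + exp(-4*t), -4*t*exp(-4*t), 4*t*exp(-4*t)]
  [3*t*exp(-4*t), -2*t*exp(-4*t) + exp(-4*t), 2*t*exp(-4*t)]
  [-6*t*exp(-4*t), 4*t*exp(-4*t), -4*t*exp(-4*t) + exp(-4*t)]

Strategy: write B = P · J · P⁻¹ where J is a Jordan canonical form, so e^{tB} = P · e^{tJ} · P⁻¹, and e^{tJ} can be computed block-by-block.

B has Jordan form
J =
  [-4,  1,  0]
  [ 0, -4,  0]
  [ 0,  0, -4]
(up to reordering of blocks).

Per-block formulas:
  For a 2×2 Jordan block J_2(-4): exp(t · J_2(-4)) = e^(-4t)·(I + t·N), where N is the 2×2 nilpotent shift.
  For a 1×1 block at λ = -4: exp(t · [-4]) = [e^(-4t)].

After assembling e^{tJ} and conjugating by P, we get:

e^{tB} =
  [6*t*exp(-4*t) + exp(-4*t), -4*t*exp(-4*t), 4*t*exp(-4*t)]
  [3*t*exp(-4*t), -2*t*exp(-4*t) + exp(-4*t), 2*t*exp(-4*t)]
  [-6*t*exp(-4*t), 4*t*exp(-4*t), -4*t*exp(-4*t) + exp(-4*t)]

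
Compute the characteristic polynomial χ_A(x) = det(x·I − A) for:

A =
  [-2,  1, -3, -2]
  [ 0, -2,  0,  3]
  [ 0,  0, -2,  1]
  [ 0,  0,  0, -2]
x^4 + 8*x^3 + 24*x^2 + 32*x + 16

Expanding det(x·I − A) (e.g. by cofactor expansion or by noting that A is similar to its Jordan form J, which has the same characteristic polynomial as A) gives
  χ_A(x) = x^4 + 8*x^3 + 24*x^2 + 32*x + 16
which factors as (x + 2)^4. The eigenvalues (with algebraic multiplicities) are λ = -2 with multiplicity 4.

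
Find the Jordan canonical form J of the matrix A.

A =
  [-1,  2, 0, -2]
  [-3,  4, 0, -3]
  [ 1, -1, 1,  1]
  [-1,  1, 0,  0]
J_2(1) ⊕ J_1(1) ⊕ J_1(1)

The characteristic polynomial is
  det(x·I − A) = x^4 - 4*x^3 + 6*x^2 - 4*x + 1 = (x - 1)^4

Eigenvalues and multiplicities (the geometric multiplicity of λ is n − rank(A − λI), which equals the number of Jordan blocks for λ):
  λ = 1: algebraic multiplicity = 4, geometric multiplicity = 3

Determining the block sizes for each eigenvalue:
  λ = 1: 3 blocks summing to 4 forces exactly one block of size 2 and the rest size 1 → block sizes [2, 1, 1]

Assembling the blocks gives a Jordan form
J =
  [1, 1, 0, 0]
  [0, 1, 0, 0]
  [0, 0, 1, 0]
  [0, 0, 0, 1]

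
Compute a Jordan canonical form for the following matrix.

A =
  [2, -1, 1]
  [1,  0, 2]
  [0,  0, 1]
J_3(1)

The characteristic polynomial is
  det(x·I − A) = x^3 - 3*x^2 + 3*x - 1 = (x - 1)^3

Eigenvalues and multiplicities (the geometric multiplicity of λ is n − rank(A − λI), which equals the number of Jordan blocks for λ):
  λ = 1: algebraic multiplicity = 3, geometric multiplicity = 1

Determining the block sizes for each eigenvalue:
  λ = 1: one block (gm = 1), so the single block has size am = 3 → block sizes [3]

Assembling the blocks gives a Jordan form
J =
  [1, 1, 0]
  [0, 1, 1]
  [0, 0, 1]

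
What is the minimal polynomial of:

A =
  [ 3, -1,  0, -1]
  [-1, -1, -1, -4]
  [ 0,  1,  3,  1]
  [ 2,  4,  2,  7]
x^3 - 9*x^2 + 27*x - 27

The characteristic polynomial is χ_A(x) = (x - 3)^4, so the eigenvalues are known. The minimal polynomial is
  m_A(x) = Π_λ (x − λ)^{k_λ}
where k_λ is the size of the *largest* Jordan block for λ (equivalently, the smallest k with (A − λI)^k v = 0 for every generalised eigenvector v of λ).

  λ = 3: largest Jordan block has size 3, contributing (x − 3)^3

So m_A(x) = (x - 3)^3 = x^3 - 9*x^2 + 27*x - 27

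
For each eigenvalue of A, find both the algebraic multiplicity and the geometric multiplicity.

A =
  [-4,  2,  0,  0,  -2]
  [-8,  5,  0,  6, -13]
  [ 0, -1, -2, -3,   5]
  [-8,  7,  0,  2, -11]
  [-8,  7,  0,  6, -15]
λ = -4: alg = 2, geom = 2; λ = -2: alg = 3, geom = 1

Step 1 — factor the characteristic polynomial to read off the algebraic multiplicities:
  χ_A(x) = (x + 2)^3*(x + 4)^2

Step 2 — compute geometric multiplicities via the rank-nullity identity g(λ) = n − rank(A − λI):
  rank(A − (-4)·I) = 3, so dim ker(A − (-4)·I) = n − 3 = 2
  rank(A − (-2)·I) = 4, so dim ker(A − (-2)·I) = n − 4 = 1

Summary:
  λ = -4: algebraic multiplicity = 2, geometric multiplicity = 2
  λ = -2: algebraic multiplicity = 3, geometric multiplicity = 1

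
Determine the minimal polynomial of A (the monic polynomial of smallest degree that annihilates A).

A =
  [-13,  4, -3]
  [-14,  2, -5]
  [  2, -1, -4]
x^3 + 15*x^2 + 75*x + 125

The characteristic polynomial is χ_A(x) = (x + 5)^3, so the eigenvalues are known. The minimal polynomial is
  m_A(x) = Π_λ (x − λ)^{k_λ}
where k_λ is the size of the *largest* Jordan block for λ (equivalently, the smallest k with (A − λI)^k v = 0 for every generalised eigenvector v of λ).

  λ = -5: largest Jordan block has size 3, contributing (x + 5)^3

So m_A(x) = (x + 5)^3 = x^3 + 15*x^2 + 75*x + 125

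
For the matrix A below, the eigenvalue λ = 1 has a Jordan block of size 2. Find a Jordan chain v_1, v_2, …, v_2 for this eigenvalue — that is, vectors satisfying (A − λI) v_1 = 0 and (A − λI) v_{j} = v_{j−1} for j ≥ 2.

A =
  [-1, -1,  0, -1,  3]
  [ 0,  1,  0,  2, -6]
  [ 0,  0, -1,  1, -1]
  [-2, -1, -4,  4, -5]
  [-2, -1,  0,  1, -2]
A Jordan chain for λ = 1 of length 2:
v_1 = (-1, 2, 1, 3, 1)ᵀ
v_2 = (0, 0, 0, 1, 0)ᵀ

Let N = A − (1)·I. We want v_2 with N^2 v_2 = 0 but N^1 v_2 ≠ 0; then v_{j-1} := N · v_j for j = 2, …, 2.

Pick v_2 = (0, 0, 0, 1, 0)ᵀ.
Then v_1 = N · v_2 = (-1, 2, 1, 3, 1)ᵀ.

Sanity check: (A − (1)·I) v_1 = (0, 0, 0, 0, 0)ᵀ = 0. ✓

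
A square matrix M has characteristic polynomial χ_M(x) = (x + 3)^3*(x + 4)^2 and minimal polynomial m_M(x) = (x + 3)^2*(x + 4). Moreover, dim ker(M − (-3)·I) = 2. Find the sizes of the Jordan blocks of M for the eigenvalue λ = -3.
Block sizes for λ = -3: [2, 1]

Step 1 — from the characteristic polynomial, algebraic multiplicity of λ = -3 is 3. From dim ker(M − (-3)·I) = 2, there are exactly 2 Jordan blocks for λ = -3.
Step 2 — from the minimal polynomial, the factor (x + 3)^2 tells us the largest block for λ = -3 has size 2.
Step 3 — with total size 3, 2 blocks, and largest block 2, the block sizes (in nonincreasing order) are [2, 1].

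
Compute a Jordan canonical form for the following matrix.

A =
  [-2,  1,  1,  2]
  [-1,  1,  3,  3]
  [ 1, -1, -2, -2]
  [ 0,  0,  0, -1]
J_3(-1) ⊕ J_1(-1)

The characteristic polynomial is
  det(x·I − A) = x^4 + 4*x^3 + 6*x^2 + 4*x + 1 = (x + 1)^4

Eigenvalues and multiplicities (the geometric multiplicity of λ is n − rank(A − λI), which equals the number of Jordan blocks for λ):
  λ = -1: algebraic multiplicity = 4, geometric multiplicity = 2

Determining the block sizes for each eigenvalue:
  λ = -1: with am = 4 and gm = 2, the partition is not yet determined (e.g. several partitions of 4 into 2 parts exist). Let N = A − (-1)·I. Computing rank(N^1) = 2, rank(N^2) = 1, rank(N^3) = 0; the number of blocks of size ≥ j is rank(N^{j−1}) − rank(N^j), giving [2, 1, 1]. So we have 1 block(s) of size 3, 1 block(s) of size 1 → block sizes [3, 1]

Assembling the blocks gives a Jordan form
J =
  [-1,  1,  0,  0]
  [ 0, -1,  1,  0]
  [ 0,  0, -1,  0]
  [ 0,  0,  0, -1]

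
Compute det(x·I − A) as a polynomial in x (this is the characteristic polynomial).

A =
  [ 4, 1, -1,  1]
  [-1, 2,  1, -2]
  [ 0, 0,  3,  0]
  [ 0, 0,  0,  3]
x^4 - 12*x^3 + 54*x^2 - 108*x + 81

Expanding det(x·I − A) (e.g. by cofactor expansion or by noting that A is similar to its Jordan form J, which has the same characteristic polynomial as A) gives
  χ_A(x) = x^4 - 12*x^3 + 54*x^2 - 108*x + 81
which factors as (x - 3)^4. The eigenvalues (with algebraic multiplicities) are λ = 3 with multiplicity 4.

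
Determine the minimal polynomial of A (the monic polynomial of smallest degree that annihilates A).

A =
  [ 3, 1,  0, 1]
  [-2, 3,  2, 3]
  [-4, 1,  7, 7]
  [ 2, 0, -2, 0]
x^3 - 10*x^2 + 33*x - 36

The characteristic polynomial is χ_A(x) = (x - 4)*(x - 3)^3, so the eigenvalues are known. The minimal polynomial is
  m_A(x) = Π_λ (x − λ)^{k_λ}
where k_λ is the size of the *largest* Jordan block for λ (equivalently, the smallest k with (A − λI)^k v = 0 for every generalised eigenvector v of λ).

  λ = 3: largest Jordan block has size 2, contributing (x − 3)^2
  λ = 4: largest Jordan block has size 1, contributing (x − 4)

So m_A(x) = (x - 4)*(x - 3)^2 = x^3 - 10*x^2 + 33*x - 36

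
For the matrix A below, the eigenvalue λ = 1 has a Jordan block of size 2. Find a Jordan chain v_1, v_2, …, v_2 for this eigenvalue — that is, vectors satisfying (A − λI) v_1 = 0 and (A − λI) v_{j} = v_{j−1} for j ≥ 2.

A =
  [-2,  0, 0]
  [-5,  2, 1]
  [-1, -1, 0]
A Jordan chain for λ = 1 of length 2:
v_1 = (0, 1, -1)ᵀ
v_2 = (0, 1, 0)ᵀ

Let N = A − (1)·I. We want v_2 with N^2 v_2 = 0 but N^1 v_2 ≠ 0; then v_{j-1} := N · v_j for j = 2, …, 2.

Pick v_2 = (0, 1, 0)ᵀ.
Then v_1 = N · v_2 = (0, 1, -1)ᵀ.

Sanity check: (A − (1)·I) v_1 = (0, 0, 0)ᵀ = 0. ✓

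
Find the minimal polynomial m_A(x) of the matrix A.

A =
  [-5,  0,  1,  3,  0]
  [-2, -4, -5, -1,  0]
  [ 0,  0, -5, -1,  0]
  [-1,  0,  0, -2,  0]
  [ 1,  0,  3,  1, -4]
x^3 + 12*x^2 + 48*x + 64

The characteristic polynomial is χ_A(x) = (x + 4)^5, so the eigenvalues are known. The minimal polynomial is
  m_A(x) = Π_λ (x − λ)^{k_λ}
where k_λ is the size of the *largest* Jordan block for λ (equivalently, the smallest k with (A − λI)^k v = 0 for every generalised eigenvector v of λ).

  λ = -4: largest Jordan block has size 3, contributing (x + 4)^3

So m_A(x) = (x + 4)^3 = x^3 + 12*x^2 + 48*x + 64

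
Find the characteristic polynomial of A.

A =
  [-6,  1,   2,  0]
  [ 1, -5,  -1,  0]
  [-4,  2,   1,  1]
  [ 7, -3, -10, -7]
x^4 + 17*x^3 + 108*x^2 + 304*x + 320

Expanding det(x·I − A) (e.g. by cofactor expansion or by noting that A is similar to its Jordan form J, which has the same characteristic polynomial as A) gives
  χ_A(x) = x^4 + 17*x^3 + 108*x^2 + 304*x + 320
which factors as (x + 4)^3*(x + 5). The eigenvalues (with algebraic multiplicities) are λ = -5 with multiplicity 1, λ = -4 with multiplicity 3.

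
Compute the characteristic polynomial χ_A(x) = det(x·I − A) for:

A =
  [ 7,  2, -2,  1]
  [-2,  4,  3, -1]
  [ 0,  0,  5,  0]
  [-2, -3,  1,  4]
x^4 - 20*x^3 + 150*x^2 - 500*x + 625

Expanding det(x·I − A) (e.g. by cofactor expansion or by noting that A is similar to its Jordan form J, which has the same characteristic polynomial as A) gives
  χ_A(x) = x^4 - 20*x^3 + 150*x^2 - 500*x + 625
which factors as (x - 5)^4. The eigenvalues (with algebraic multiplicities) are λ = 5 with multiplicity 4.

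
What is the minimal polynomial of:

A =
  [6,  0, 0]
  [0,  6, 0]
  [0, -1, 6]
x^2 - 12*x + 36

The characteristic polynomial is χ_A(x) = (x - 6)^3, so the eigenvalues are known. The minimal polynomial is
  m_A(x) = Π_λ (x − λ)^{k_λ}
where k_λ is the size of the *largest* Jordan block for λ (equivalently, the smallest k with (A − λI)^k v = 0 for every generalised eigenvector v of λ).

  λ = 6: largest Jordan block has size 2, contributing (x − 6)^2

So m_A(x) = (x - 6)^2 = x^2 - 12*x + 36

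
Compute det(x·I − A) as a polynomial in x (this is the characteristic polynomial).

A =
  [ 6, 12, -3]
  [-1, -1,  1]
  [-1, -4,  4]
x^3 - 9*x^2 + 27*x - 27

Expanding det(x·I − A) (e.g. by cofactor expansion or by noting that A is similar to its Jordan form J, which has the same characteristic polynomial as A) gives
  χ_A(x) = x^3 - 9*x^2 + 27*x - 27
which factors as (x - 3)^3. The eigenvalues (with algebraic multiplicities) are λ = 3 with multiplicity 3.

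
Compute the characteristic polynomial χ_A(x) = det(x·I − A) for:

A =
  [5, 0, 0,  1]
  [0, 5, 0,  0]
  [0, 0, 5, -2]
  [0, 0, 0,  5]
x^4 - 20*x^3 + 150*x^2 - 500*x + 625

Expanding det(x·I − A) (e.g. by cofactor expansion or by noting that A is similar to its Jordan form J, which has the same characteristic polynomial as A) gives
  χ_A(x) = x^4 - 20*x^3 + 150*x^2 - 500*x + 625
which factors as (x - 5)^4. The eigenvalues (with algebraic multiplicities) are λ = 5 with multiplicity 4.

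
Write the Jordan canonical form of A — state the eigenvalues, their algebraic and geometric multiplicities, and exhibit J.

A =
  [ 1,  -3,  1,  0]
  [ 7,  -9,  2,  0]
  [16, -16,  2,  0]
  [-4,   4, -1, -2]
J_3(-2) ⊕ J_1(-2)

The characteristic polynomial is
  det(x·I − A) = x^4 + 8*x^3 + 24*x^2 + 32*x + 16 = (x + 2)^4

Eigenvalues and multiplicities (the geometric multiplicity of λ is n − rank(A − λI), which equals the number of Jordan blocks for λ):
  λ = -2: algebraic multiplicity = 4, geometric multiplicity = 2

Determining the block sizes for each eigenvalue:
  λ = -2: with am = 4 and gm = 2, the partition is not yet determined (e.g. several partitions of 4 into 2 parts exist). Let N = A − (-2)·I. Computing rank(N^1) = 2, rank(N^2) = 1, rank(N^3) = 0; the number of blocks of size ≥ j is rank(N^{j−1}) − rank(N^j), giving [2, 1, 1]. So we have 1 block(s) of size 3, 1 block(s) of size 1 → block sizes [3, 1]

Assembling the blocks gives a Jordan form
J =
  [-2,  1,  0,  0]
  [ 0, -2,  1,  0]
  [ 0,  0, -2,  0]
  [ 0,  0,  0, -2]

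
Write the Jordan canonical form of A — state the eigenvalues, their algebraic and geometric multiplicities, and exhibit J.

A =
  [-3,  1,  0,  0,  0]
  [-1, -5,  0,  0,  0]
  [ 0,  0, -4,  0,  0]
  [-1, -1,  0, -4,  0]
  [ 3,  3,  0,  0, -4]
J_2(-4) ⊕ J_1(-4) ⊕ J_1(-4) ⊕ J_1(-4)

The characteristic polynomial is
  det(x·I − A) = x^5 + 20*x^4 + 160*x^3 + 640*x^2 + 1280*x + 1024 = (x + 4)^5

Eigenvalues and multiplicities (the geometric multiplicity of λ is n − rank(A − λI), which equals the number of Jordan blocks for λ):
  λ = -4: algebraic multiplicity = 5, geometric multiplicity = 4

Determining the block sizes for each eigenvalue:
  λ = -4: 4 blocks summing to 5 forces exactly one block of size 2 and the rest size 1 → block sizes [2, 1, 1, 1]

Assembling the blocks gives a Jordan form
J =
  [-4,  1,  0,  0,  0]
  [ 0, -4,  0,  0,  0]
  [ 0,  0, -4,  0,  0]
  [ 0,  0,  0, -4,  0]
  [ 0,  0,  0,  0, -4]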